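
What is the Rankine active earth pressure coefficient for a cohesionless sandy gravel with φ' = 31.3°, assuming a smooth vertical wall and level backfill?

K_a = tan²(45° − φ/2) = tan²(29.35°) = 0.3162.

0.316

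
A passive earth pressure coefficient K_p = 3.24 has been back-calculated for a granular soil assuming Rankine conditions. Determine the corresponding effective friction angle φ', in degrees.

31.9°

K_p = (1+sin φ)/(1−sin φ) ⇒ sin φ = (K_p − 1)/(K_p + 1) = 0.5283.
φ = arcsin(0.5283) = 31.89°.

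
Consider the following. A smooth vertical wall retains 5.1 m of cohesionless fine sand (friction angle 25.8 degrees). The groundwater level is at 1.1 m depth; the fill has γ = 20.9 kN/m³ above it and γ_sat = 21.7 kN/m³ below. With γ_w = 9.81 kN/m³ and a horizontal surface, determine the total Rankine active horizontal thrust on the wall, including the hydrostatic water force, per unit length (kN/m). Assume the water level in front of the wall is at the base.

157 kN/m

K_a = tan²(45° − φ/2) = 0.3935.
γ' = 21.7 − 9.81 = 11.89 kN/m³. Depth below WT = 4.0 m.
σ'_h at WT = K_a γ d_w = 9.047 kPa; at base = 9.047 + K_a γ' × 4.0 = 27.76 kPa.
P₁ (0–1.1 m) = ½×9.047×1.1 = 4.976. P₂ (1.1–5.1 m) = ½(9.047+27.76)×4.0 = 73.62.
P_w = ½ γ_w h₂² = 0.5×9.81×4.0² = 78.48. Total = 4.976+73.62+78.48 = 157.1 kN/m.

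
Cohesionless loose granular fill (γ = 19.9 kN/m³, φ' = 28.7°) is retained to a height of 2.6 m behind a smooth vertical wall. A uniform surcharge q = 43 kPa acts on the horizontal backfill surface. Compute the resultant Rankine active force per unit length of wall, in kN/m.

K_a = tan²(45° − φ/2) = 0.3511.
Soil triangle: ½ K_a γ H² = 0.5×0.3511×19.9×2.6² = 23.62 kN/m.
Surcharge rectangle: K_a q H = 0.3511×43×2.6 = 39.26 kN/m.
Total = 23.62 + 39.26 = 62.88 kN/m.

62.9 kN/m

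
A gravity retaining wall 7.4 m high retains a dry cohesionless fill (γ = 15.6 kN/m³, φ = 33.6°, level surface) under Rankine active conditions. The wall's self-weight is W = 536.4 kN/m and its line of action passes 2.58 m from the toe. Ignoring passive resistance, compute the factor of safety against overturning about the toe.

K_a = tan²(45° − 33.6°/2) = 0.2875.
P_a = ½K_aγH² = 0.5×0.2875×15.6×7.4² = 122.8 kN/m, acting at H/3 = 2.467 m above the base.
Overturning moment M_o = P_a × H/3 = 122.8 × 2.467 = 302.9.
Resisting moment M_r = W × 2.58 = 536.4 × 2.58 = 1384.
FS_overturning = M_r/M_o = 1384/302.9 = 4.569.

4.57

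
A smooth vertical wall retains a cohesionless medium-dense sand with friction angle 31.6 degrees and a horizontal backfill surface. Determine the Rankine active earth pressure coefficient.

K_a = (1 − sin φ)/(1 + sin φ) = (1 − sin 31.6°)/(1 + sin 31.6°) = 0.3123.

0.312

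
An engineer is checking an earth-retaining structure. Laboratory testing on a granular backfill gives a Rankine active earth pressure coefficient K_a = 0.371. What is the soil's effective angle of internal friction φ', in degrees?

27.3°

K_a = tan²(45° − φ/2) ⇒ 45° − φ/2 = arctan(√0.371) = 31.35°.
φ = 2(45° − 31.35°) = 27.31°.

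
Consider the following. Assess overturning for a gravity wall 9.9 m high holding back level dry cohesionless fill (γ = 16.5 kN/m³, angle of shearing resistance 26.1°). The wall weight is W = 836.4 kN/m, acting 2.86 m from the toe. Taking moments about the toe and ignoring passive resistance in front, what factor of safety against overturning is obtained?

K_a = tan²(45° − 26.1°/2) = 0.3889.
P_a = ½K_aγH² = 0.5×0.3889×16.5×9.9² = 314.5 kN/m, acting at H/3 = 3.300 m above the base.
Overturning moment M_o = P_a × H/3 = 314.5 × 3.300 = 1038.
Resisting moment M_r = W × 2.86 = 836.4 × 2.86 = 2392.
FS_overturning = M_r/M_o = 2392/1038 = 2.305.

2.30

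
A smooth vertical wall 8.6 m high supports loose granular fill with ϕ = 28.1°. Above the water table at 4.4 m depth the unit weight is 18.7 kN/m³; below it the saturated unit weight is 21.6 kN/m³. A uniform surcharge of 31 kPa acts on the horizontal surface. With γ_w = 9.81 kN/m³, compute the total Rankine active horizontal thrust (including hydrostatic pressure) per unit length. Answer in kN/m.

K_a = tan²(45° − φ/2) = 0.3596.
γ' = 21.6 − 9.81 = 11.79 kN/m³. h₂ = H − d_w = 4.2 m.
σ'_h: at surface K_a·q = 11.15; at WT K_a(q+γd_w) = 40.74; at base K_a(q+γd_w+γ'h₂) = 58.54 kPa.
P₁ = ½(11.15+40.74)×4.4 = 114.1; P₂ = ½(40.74+58.54)×4.2 = 208.5; P_w = ½γ_w h₂² = 86.52.
Total = 114.1+208.5+86.52 = 409.2 kN/m.

409 kN/m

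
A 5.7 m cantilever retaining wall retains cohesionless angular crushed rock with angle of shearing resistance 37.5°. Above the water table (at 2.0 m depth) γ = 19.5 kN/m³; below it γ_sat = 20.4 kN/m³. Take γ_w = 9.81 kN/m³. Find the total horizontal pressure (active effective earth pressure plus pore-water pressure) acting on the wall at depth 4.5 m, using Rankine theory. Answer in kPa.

40.4 kPa

K_a = (1 − sin φ)/(1 + sin φ) = 0.2432.
γ' = 20.4 − 9.81 = 10.59 kN/m³.
Effective vertical stress at 4.5 m: σ'_v = 19.5×2.0 + 10.59×2.50 = 65.47 kPa.
σ'_h = K_a σ'_v = 0.2432 × 65.47 = 15.92 kPa; u = γ_w × 2.50 = 24.53 kPa.
Total σ_h = 15.92 + 24.53 = 40.45 kPa.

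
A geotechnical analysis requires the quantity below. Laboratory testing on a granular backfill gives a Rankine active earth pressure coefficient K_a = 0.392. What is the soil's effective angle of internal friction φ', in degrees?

25.9°

K_a = tan²(45° − φ/2) ⇒ 45° − φ/2 = arctan(√0.392) = 32.05°.
φ = 2(45° − 32.05°) = 25.90°.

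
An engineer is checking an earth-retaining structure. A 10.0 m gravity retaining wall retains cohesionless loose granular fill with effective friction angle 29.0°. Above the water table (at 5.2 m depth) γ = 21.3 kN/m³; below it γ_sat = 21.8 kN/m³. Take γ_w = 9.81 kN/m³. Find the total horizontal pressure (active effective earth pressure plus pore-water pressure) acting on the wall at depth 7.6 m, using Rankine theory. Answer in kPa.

72.0 kPa

K_a = (1 − sin φ)/(1 + sin φ) = 0.3470.
γ' = 21.8 − 9.81 = 11.99 kN/m³.
Effective vertical stress at 7.6 m: σ'_v = 21.3×5.2 + 11.99×2.40 = 139.5 kPa.
σ'_h = K_a σ'_v = 0.3470 × 139.5 = 48.42 kPa; u = γ_w × 2.40 = 23.54 kPa.
Total σ_h = 48.42 + 23.54 = 71.96 kPa.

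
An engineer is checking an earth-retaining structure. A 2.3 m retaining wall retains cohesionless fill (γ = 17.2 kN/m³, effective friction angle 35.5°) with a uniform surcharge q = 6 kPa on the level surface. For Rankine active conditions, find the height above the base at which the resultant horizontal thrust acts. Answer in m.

0.856 m

K_a = 0.2653.
Triangular part P₁ = ½K_aγH² = 12.07 at H/3 = 0.7667 m; rectangular part P₂ = K_a q H = 3.661 at H/2 = 1.150 m.
ȳ = (P₁·0.7667 + P₂·1.150)/(P₁+P₂) = 0.8559 m.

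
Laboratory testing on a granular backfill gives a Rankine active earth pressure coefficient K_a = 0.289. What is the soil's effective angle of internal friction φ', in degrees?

33.5°

K_a = tan²(45° − φ/2) ⇒ 45° − φ/2 = arctan(√0.289) = 28.26°.
φ = 2(45° − 28.26°) = 33.48°.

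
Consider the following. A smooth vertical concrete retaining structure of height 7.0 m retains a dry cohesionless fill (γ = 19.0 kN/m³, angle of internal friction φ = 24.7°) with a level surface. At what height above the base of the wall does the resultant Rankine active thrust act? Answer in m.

2.33 m

K_a = 0.4106.
The pressure distribution is triangular, so the resultant acts at H/3 above the base = 7.0/3 = 2.333 m.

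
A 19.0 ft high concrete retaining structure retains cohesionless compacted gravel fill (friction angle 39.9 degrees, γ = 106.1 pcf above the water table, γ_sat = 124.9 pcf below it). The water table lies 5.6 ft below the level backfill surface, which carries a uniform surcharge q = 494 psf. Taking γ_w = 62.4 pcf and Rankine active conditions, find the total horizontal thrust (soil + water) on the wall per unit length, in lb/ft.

11000 lb/ft

K_a = tan²(45° − φ/2) = 0.2184.
γ' = 124.9 − 62.4 = 62.50 pcf. h₂ = H − d_w = 13.4 ft.
σ'_h: at surface K_a·q = 107.9; at WT K_a(q+γd_w) = 237.7; at base K_a(q+γd_w+γ'h₂) = 420.6 psf.
P₁ = ½(107.9+237.7)×5.6 = 967.7; P₂ = ½(237.7+420.6)×13.4 = 4411; P_w = ½γ_w h₂² = 5602.
Total = 967.7+4411+5602 = 10980 lb/ft.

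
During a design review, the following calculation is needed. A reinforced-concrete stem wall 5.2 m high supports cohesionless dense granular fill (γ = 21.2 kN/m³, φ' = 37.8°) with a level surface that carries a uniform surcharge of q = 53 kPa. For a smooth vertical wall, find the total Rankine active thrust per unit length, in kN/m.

K_a = tan²(45° − φ/2) = 0.2400.
Soil triangle: ½ K_a γ H² = 0.5×0.2400×21.2×5.2² = 68.79 kN/m.
Surcharge rectangle: K_a q H = 0.2400×53×5.2 = 66.14 kN/m.
Total = 68.79 + 66.14 = 134.9 kN/m.

135 kN/m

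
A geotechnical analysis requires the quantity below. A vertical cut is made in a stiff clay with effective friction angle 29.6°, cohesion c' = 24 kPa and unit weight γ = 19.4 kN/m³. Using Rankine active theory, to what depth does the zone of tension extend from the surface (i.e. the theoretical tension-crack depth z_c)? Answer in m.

4.25 m

K_a = tan²(45° − 29.6°/2) = 0.3387; √K_a = 0.5820.
The active pressure is zero where K_a γ z = 2c√K_a, so z_c = 2c/(γ√K_a) = 2×24/(19.4×0.5820) = 4.251 m.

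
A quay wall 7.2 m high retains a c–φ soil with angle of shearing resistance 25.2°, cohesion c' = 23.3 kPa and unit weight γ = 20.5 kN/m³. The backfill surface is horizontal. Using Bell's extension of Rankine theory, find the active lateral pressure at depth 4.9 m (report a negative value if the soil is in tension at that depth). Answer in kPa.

K_a = (1 − sin φ)/(1 + sin φ) = 0.4027.
σ_a = K_a γ z − 2c√K_a = 0.4027×20.5×4.9 − 2×23.3×0.6346 = 10.88 kPa.

10.9 kPa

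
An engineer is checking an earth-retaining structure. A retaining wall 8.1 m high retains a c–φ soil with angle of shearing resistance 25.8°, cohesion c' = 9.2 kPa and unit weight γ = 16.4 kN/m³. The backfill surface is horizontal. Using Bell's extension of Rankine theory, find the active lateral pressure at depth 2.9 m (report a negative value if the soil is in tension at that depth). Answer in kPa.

K_a = (1 − sin φ)/(1 + sin φ) = 0.3935.
σ_a = K_a γ z − 2c√K_a = 0.3935×16.4×2.9 − 2×9.2×0.6273 = 7.173 kPa.

7.17 kPa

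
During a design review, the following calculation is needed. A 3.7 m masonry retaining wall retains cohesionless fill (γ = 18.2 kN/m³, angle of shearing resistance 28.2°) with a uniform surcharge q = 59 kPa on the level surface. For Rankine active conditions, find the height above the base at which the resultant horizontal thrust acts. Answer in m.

K_a = 0.3582.
Triangular part P₁ = ½K_aγH² = 44.62 at H/3 = 1.233 m; rectangular part P₂ = K_a q H = 78.19 at H/2 = 1.850 m.
ȳ = (P₁·1.233 + P₂·1.850)/(P₁+P₂) = 1.626 m.

1.63 m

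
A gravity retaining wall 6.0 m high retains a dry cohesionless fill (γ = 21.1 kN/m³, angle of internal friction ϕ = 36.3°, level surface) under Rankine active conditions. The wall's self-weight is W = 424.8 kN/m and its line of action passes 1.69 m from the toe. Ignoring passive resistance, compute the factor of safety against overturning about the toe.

3.69

K_a = tan²(45° − 36.3°/2) = 0.2563.
P_a = ½K_aγH² = 0.5×0.2563×21.1×6.0² = 97.33 kN/m, acting at H/3 = 2.000 m above the base.
Overturning moment M_o = P_a × H/3 = 97.33 × 2.000 = 194.7.
Resisting moment M_r = W × 1.69 = 424.8 × 1.69 = 717.9.
FS_overturning = M_r/M_o = 717.9/194.7 = 3.688.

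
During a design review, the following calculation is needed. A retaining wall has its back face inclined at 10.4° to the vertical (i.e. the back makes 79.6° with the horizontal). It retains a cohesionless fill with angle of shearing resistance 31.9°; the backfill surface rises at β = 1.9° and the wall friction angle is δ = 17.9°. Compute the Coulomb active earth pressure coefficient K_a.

K_a = sin²(α+φ) / [sin²α · sin(α−δ) · (1 + √{sin(φ+δ)sin(φ−β) / (sin(α−δ)sin(α+β))})²].
With α = 79.6°, φ = 31.9°, δ = 17.9°, β = 1.9°: K_a = 0.3678.

0.368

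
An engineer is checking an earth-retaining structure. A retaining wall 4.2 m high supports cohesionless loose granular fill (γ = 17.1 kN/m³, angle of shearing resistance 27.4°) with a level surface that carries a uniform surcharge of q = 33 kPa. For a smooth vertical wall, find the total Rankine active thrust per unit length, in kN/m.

107 kN/m

K_a = tan²(45° − φ/2) = 0.3697.
Soil triangle: ½ K_a γ H² = 0.5×0.3697×17.1×4.2² = 55.76 kN/m.
Surcharge rectangle: K_a q H = 0.3697×33×4.2 = 51.24 kN/m.
Total = 55.76 + 51.24 = 107.0 kN/m.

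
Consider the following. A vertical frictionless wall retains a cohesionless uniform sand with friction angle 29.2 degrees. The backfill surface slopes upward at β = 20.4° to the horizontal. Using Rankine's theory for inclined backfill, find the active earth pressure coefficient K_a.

K_a = cos β · (cos β − √(cos²β − cos²φ)) / (cos β + √(cos²β − cos²φ)).
cos β = 0.9373, cos φ = 0.8729, √(cos²β − cos²φ) = 0.3413.
K_a = 0.9373 × (0.9373 − 0.3413)/(0.9373 + 0.3413) = 0.4369.

0.437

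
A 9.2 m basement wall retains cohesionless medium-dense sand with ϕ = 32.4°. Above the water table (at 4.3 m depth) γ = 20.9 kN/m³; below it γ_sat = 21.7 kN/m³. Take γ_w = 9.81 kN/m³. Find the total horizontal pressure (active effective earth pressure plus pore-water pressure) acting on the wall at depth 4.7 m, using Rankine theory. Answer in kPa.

32.5 kPa

K_a = (1 − sin φ)/(1 + sin φ) = 0.3022.
γ' = 21.7 − 9.81 = 11.89 kN/m³.
Effective vertical stress at 4.7 m: σ'_v = 20.9×4.3 + 11.89×0.400 = 94.63 kPa.
σ'_h = K_a σ'_v = 0.3022 × 94.63 = 28.60 kPa; u = γ_w × 0.400 = 3.924 kPa.
Total σ_h = 28.60 + 3.924 = 32.52 kPa.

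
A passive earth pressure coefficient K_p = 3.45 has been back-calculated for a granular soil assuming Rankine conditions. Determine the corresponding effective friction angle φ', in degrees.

K_p = (1+sin φ)/(1−sin φ) ⇒ sin φ = (K_p − 1)/(K_p + 1) = 0.5506.
φ = arcsin(0.5506) = 33.41°.

33.4°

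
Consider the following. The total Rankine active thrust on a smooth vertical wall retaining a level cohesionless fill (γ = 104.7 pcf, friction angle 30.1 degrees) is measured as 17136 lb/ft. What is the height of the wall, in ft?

K_a = 0.3320. P_a = ½ K_a γ H² ⇒ H = √(2P_a/(K_a γ)).
H = √(2×17136/(0.3320×104.7)) = 31.40 ft.

31.4 ft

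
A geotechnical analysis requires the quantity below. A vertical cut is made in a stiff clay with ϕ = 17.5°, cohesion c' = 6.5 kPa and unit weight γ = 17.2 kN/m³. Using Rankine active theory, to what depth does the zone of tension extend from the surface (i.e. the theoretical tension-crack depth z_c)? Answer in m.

K_a = tan²(45° − 17.5°/2) = 0.5376; √K_a = 0.7332.
The active pressure is zero where K_a γ z = 2c√K_a, so z_c = 2c/(γ√K_a) = 2×6.5/(17.2×0.7332) = 1.031 m.

1.03 m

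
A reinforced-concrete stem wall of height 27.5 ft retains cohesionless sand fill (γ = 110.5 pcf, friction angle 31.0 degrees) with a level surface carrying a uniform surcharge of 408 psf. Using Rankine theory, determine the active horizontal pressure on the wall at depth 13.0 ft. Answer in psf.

590 psf

K_a = (1 − sin φ)/(1 + sin φ) = 0.3201.
σ_v = γz + q = 110.5 × 13.0 + 408 = 1844 psf.
σ_h = K_a σ_v = 0.3201 × 1844 = 590.4 psf.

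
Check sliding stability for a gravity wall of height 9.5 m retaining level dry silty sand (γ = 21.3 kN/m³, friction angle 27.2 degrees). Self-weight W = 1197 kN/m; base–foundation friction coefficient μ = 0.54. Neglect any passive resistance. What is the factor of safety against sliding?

1.80

K_a = tan²(45° − 27.2°/2) = 0.3726.
P_a = ½K_aγH² = 0.5×0.3726×21.3×9.5² = 358.1 kN/m, acting at H/3 = 3.167 m above the base.
FS_sliding = μW / P_a = 0.54×1197 / 358.1 = 1.805.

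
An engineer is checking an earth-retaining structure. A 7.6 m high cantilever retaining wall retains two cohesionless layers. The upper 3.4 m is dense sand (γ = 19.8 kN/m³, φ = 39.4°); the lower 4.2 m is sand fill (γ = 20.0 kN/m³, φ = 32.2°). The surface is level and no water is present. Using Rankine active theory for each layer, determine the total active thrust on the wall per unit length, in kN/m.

K_a1 = tan²(45°−39.4°/2) = 0.2234; K_a2 = tan²(45°−32.2°/2) = 0.3047.
Layer 1: σ at base = K_a1 γ₁ h₁ = 15.04 kPa; P₁ = ½×15.04×3.4 = 25.57.
Layer 2: σ_v at top = γ₁h₁ = 67.32; σ_h top = K_a2×67.32 = 20.51; σ_h base = K_a2×(67.32+20.0×4.2) = 46.11.
P₂ = ½(20.51+46.11)×4.2 = 139.9. Total P_a = 25.57+139.9 = 165.5 kN/m.

165 kN/m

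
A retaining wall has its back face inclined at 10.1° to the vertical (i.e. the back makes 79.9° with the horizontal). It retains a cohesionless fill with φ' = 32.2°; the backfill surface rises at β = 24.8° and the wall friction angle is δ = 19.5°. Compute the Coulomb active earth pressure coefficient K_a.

0.562

K_a = sin²(α+φ) / [sin²α · sin(α−δ) · (1 + √{sin(φ+δ)sin(φ−β) / (sin(α−δ)sin(α+β))})²].
With α = 79.9°, φ = 32.2°, δ = 19.5°, β = 24.8°: K_a = 0.5617.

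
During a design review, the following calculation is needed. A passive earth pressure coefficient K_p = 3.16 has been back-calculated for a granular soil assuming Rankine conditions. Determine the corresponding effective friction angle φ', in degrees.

31.3°

K_p = (1+sin φ)/(1−sin φ) ⇒ sin φ = (K_p − 1)/(K_p + 1) = 0.5192.
φ = arcsin(0.5192) = 31.28°.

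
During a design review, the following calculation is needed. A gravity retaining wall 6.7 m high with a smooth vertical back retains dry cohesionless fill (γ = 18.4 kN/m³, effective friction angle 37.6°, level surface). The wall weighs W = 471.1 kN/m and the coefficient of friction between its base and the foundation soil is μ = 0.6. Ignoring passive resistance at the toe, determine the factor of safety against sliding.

2.83

K_a = tan²(45° − 37.6°/2) = 0.2421.
P_a = ½K_aγH² = 0.5×0.2421×18.4×6.7² = 99.99 kN/m, acting at H/3 = 2.233 m above the base.
FS_sliding = μW / P_a = 0.6×471.1 / 99.99 = 2.827.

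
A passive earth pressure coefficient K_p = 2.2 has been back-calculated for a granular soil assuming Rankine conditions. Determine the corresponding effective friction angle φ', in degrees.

K_p = (1+sin φ)/(1−sin φ) ⇒ sin φ = (K_p − 1)/(K_p + 1) = 0.3750.
φ = arcsin(0.3750) = 22.02°.

22.0°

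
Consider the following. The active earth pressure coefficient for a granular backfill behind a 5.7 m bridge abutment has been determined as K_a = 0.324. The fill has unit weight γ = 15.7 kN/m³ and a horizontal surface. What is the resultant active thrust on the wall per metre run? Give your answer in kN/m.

82.6 kN/m

P = ½ K_a γ H² = 0.5 × 0.324 × 15.7 × 5.7² = 82.64 kN/m.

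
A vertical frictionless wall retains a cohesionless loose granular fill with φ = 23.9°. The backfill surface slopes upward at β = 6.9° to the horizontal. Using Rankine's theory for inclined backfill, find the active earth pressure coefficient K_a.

K_a = cos β · (cos β − √(cos²β − cos²φ)) / (cos β + √(cos²β − cos²φ)).
cos β = 0.9928, cos φ = 0.9143, √(cos²β − cos²φ) = 0.3869.
K_a = 0.9928 × (0.9928 − 0.3869)/(0.9928 + 0.3869) = 0.4359.

0.436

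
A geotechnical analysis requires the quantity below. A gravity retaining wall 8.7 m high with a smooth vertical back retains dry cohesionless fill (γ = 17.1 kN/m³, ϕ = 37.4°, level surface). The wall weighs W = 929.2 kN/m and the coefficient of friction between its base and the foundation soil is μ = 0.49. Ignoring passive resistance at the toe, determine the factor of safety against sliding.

K_a = tan²(45° − 37.4°/2) = 0.2443.
P_a = ½K_aγH² = 0.5×0.2443×17.1×8.7² = 158.1 kN/m, acting at H/3 = 2.900 m above the base.
FS_sliding = μW / P_a = 0.49×929.2 / 158.1 = 2.880.

2.88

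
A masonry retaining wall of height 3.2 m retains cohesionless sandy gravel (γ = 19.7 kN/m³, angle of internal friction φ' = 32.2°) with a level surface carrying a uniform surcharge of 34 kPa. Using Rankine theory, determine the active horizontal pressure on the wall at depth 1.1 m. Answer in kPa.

K_a = (1 − sin φ)/(1 + sin φ) = 0.3047.
σ_v = γz + q = 19.7 × 1.1 + 34 = 55.67 kPa.
σ_h = K_a σ_v = 0.3047 × 55.67 = 16.96 kPa.

17.0 kPa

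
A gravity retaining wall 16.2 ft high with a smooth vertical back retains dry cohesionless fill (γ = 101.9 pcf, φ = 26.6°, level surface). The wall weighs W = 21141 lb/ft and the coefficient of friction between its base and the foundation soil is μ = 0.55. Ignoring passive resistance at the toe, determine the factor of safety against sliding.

K_a = tan²(45° − 26.6°/2) = 0.3814.
P_a = ½K_aγH² = 0.5×0.3814×101.9×16.2² = 5100 lb/ft, acting at H/3 = 5.400 ft above the base.
FS_sliding = μW / P_a = 0.55×21141 / 5100 = 2.280.

2.28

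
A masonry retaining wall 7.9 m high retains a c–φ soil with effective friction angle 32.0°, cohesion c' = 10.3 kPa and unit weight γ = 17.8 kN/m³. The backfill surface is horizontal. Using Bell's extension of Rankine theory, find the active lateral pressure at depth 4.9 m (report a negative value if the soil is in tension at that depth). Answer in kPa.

15.4 kPa

K_a = (1 − sin φ)/(1 + sin φ) = 0.3073.
σ_a = K_a γ z − 2c√K_a = 0.3073×17.8×4.9 − 2×10.3×0.5543 = 15.38 kPa.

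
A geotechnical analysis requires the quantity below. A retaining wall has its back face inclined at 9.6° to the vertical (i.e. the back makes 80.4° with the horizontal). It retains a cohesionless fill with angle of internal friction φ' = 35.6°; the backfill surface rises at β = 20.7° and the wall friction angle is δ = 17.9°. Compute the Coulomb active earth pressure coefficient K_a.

0.423

K_a = sin²(α+φ) / [sin²α · sin(α−δ) · (1 + √{sin(φ+δ)sin(φ−β) / (sin(α−δ)sin(α+β))})²].
With α = 80.4°, φ = 35.6°, δ = 17.9°, β = 20.7°: K_a = 0.4235.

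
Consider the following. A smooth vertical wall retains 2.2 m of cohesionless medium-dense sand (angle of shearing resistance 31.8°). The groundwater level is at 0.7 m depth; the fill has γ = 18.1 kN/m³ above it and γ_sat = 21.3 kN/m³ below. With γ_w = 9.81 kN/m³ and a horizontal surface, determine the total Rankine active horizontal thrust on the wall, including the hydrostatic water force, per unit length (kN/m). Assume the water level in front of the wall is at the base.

K_a = tan²(45° − φ/2) = 0.3098.
γ' = 21.3 − 9.81 = 11.49 kN/m³. Depth below WT = 1.5 m.
σ'_h at WT = K_a γ d_w = 3.925 kPa; at base = 3.925 + K_a γ' × 1.5 = 9.264 kPa.
P₁ (0–0.7 m) = ½×3.925×0.7 = 1.374. P₂ (0.7–2.2 m) = ½(3.925+9.264)×1.5 = 9.892.
P_w = ½ γ_w h₂² = 0.5×9.81×1.5² = 11.04. Total = 1.374+9.892+11.04 = 22.30 kN/m.

22.3 kN/m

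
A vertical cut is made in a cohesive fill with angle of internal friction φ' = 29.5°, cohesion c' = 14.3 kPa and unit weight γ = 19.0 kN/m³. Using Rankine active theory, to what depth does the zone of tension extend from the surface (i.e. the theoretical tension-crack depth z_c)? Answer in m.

2.58 m

K_a = tan²(45° − 29.5°/2) = 0.3401; √K_a = 0.5832.
The active pressure is zero where K_a γ z = 2c√K_a, so z_c = 2c/(γ√K_a) = 2×14.3/(19.0×0.5832) = 2.581 m.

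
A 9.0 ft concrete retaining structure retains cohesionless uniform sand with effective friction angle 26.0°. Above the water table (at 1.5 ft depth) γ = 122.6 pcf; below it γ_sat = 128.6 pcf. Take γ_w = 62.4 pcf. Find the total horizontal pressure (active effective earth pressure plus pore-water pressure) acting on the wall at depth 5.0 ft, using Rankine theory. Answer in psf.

K_a = (1 − sin φ)/(1 + sin φ) = 0.3905.
γ' = 128.6 − 62.4 = 66.20 pcf.
Effective vertical stress at 5.0 ft: σ'_v = 122.6×1.5 + 66.20×3.50 = 415.6 psf.
σ'_h = K_a σ'_v = 0.3905 × 415.6 = 162.3 psf; u = γ_w × 3.50 = 218.4 psf.
Total σ_h = 162.3 + 218.4 = 380.7 psf.

381 psf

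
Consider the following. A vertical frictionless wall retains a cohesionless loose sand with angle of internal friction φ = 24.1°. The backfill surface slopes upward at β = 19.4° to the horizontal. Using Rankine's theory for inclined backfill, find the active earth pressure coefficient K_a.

K_a = cos β · (cos β − √(cos²β − cos²φ)) / (cos β + √(cos²β − cos²φ)).
cos β = 0.9432, cos φ = 0.9128, √(cos²β − cos²φ) = 0.2375.
K_a = 0.9432 × (0.9432 − 0.2375)/(0.9432 + 0.2375) = 0.5638.

0.564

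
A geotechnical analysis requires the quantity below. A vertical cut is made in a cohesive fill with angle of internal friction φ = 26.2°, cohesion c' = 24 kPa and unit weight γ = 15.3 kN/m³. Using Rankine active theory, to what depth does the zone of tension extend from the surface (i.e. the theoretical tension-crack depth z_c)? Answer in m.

K_a = tan²(45° − 26.2°/2) = 0.3874; √K_a = 0.6224.
The active pressure is zero where K_a γ z = 2c√K_a, so z_c = 2c/(γ√K_a) = 2×24/(15.3×0.6224) = 5.040 m.

5.04 m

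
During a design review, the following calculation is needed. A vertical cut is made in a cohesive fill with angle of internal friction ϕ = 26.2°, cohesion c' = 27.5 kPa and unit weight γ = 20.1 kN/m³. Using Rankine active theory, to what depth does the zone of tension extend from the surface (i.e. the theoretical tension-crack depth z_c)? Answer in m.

K_a = tan²(45° − 26.2°/2) = 0.3874; √K_a = 0.6224.
The active pressure is zero where K_a γ z = 2c√K_a, so z_c = 2c/(γ√K_a) = 2×27.5/(20.1×0.6224) = 4.396 m.

4.40 m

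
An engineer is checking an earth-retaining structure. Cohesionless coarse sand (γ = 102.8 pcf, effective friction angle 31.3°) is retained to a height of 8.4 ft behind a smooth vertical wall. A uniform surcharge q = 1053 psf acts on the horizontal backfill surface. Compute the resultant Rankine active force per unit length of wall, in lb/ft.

3940 lb/ft

K_a = tan²(45° − φ/2) = 0.3162.
Soil triangle: ½ K_a γ H² = 0.5×0.3162×102.8×8.4² = 1147 lb/ft.
Surcharge rectangle: K_a q H = 0.3162×1053×8.4 = 2797 lb/ft.
Total = 1147 + 2797 = 3944 lb/ft.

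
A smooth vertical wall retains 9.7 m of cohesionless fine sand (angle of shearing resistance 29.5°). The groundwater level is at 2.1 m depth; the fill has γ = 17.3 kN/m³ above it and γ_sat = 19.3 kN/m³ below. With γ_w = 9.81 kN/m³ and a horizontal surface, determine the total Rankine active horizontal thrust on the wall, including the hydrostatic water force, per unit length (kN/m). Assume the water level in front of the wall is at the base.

K_a = tan²(45° − φ/2) = 0.3401.
γ' = 19.3 − 9.81 = 9.490 kN/m³. Depth below WT = 7.6 m.
σ'_h at WT = K_a γ d_w = 12.36 kPa; at base = 12.36 + K_a γ' × 7.6 = 36.89 kPa.
P₁ (0–2.1 m) = ½×12.36×2.1 = 12.97. P₂ (2.1–9.7 m) = ½(12.36+36.89)×7.6 = 187.1.
P_w = ½ γ_w h₂² = 0.5×9.81×7.6² = 283.3. Total = 12.97+187.1+283.3 = 483.4 kN/m.

483 kN/m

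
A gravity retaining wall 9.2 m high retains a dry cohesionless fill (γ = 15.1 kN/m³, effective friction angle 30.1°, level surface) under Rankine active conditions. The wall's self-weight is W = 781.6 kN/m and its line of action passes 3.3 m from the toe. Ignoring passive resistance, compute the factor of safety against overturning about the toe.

3.96

K_a = tan²(45° − 30.1°/2) = 0.3320.
P_a = ½K_aγH² = 0.5×0.3320×15.1×9.2² = 212.2 kN/m, acting at H/3 = 3.067 m above the base.
Overturning moment M_o = P_a × H/3 = 212.2 × 3.067 = 650.6.
Resisting moment M_r = W × 3.3 = 781.6 × 3.3 = 2579.
FS_overturning = M_r/M_o = 2579/650.6 = 3.964.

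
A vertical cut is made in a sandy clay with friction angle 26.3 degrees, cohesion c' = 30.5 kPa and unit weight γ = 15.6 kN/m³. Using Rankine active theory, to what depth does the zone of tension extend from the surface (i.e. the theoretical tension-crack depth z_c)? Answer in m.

K_a = tan²(45° − 26.3°/2) = 0.3859; √K_a = 0.6212.
The active pressure is zero where K_a γ z = 2c√K_a, so z_c = 2c/(γ√K_a) = 2×30.5/(15.6×0.6212) = 6.294 m.

6.29 m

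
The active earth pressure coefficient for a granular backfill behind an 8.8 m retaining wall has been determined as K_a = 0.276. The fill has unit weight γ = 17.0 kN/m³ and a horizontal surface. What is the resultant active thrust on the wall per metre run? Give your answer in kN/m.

P = ½ K_a γ H² = 0.5 × 0.276 × 17.0 × 8.8² = 181.7 kN/m.

182 kN/m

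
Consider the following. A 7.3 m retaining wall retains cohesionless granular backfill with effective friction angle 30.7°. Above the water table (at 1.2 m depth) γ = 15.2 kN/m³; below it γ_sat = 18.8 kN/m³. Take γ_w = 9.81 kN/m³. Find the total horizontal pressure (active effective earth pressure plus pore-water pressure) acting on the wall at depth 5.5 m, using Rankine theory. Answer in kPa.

K_a = (1 − sin φ)/(1 + sin φ) = 0.3240.
γ' = 18.8 − 9.81 = 8.990 kN/m³.
Effective vertical stress at 5.5 m: σ'_v = 15.2×1.2 + 8.990×4.30 = 56.90 kPa.
σ'_h = K_a σ'_v = 0.3240 × 56.90 = 18.44 kPa; u = γ_w × 4.30 = 42.18 kPa.
Total σ_h = 18.44 + 42.18 = 60.62 kPa.

60.6 kPa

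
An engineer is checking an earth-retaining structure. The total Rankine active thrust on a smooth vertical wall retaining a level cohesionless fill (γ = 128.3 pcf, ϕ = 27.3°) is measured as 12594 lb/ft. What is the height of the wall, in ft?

K_a = 0.3711. P_a = ½ K_a γ H² ⇒ H = √(2P_a/(K_a γ)).
H = √(2×12594/(0.3711×128.3)) = 23.00 ft.

23.0 ft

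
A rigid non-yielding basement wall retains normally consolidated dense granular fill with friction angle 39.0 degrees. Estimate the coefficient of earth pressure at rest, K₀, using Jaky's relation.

K₀ = 1 − sin φ' = 1 − sin 39.0° = 0.3707.

0.371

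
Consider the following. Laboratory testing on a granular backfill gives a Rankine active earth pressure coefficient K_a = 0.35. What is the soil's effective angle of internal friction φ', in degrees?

28.8°

K_a = tan²(45° − φ/2) ⇒ 45° − φ/2 = arctan(√0.35) = 30.61°.
φ = 2(45° − 30.61°) = 28.78°.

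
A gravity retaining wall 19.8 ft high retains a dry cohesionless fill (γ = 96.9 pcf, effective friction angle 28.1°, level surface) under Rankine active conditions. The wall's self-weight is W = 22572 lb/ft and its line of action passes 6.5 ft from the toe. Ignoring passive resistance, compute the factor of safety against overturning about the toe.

K_a = tan²(45° − 28.1°/2) = 0.3596.
P_a = ½K_aγH² = 0.5×0.3596×96.9×19.8² = 6831 lb/ft, acting at H/3 = 6.600 ft above the base.
Overturning moment M_o = P_a × H/3 = 6831 × 6.600 = 45080.
Resisting moment M_r = W × 6.5 = 22572 × 6.5 = 146700.
FS_overturning = M_r/M_o = 146700/45080 = 3.255.

3.25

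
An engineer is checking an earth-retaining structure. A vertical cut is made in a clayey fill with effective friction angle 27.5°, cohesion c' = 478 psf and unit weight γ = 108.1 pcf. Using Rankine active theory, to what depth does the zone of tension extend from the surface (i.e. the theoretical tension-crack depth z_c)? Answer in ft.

K_a = tan²(45° − 27.5°/2) = 0.3682; √K_a = 0.6068.
The active pressure is zero where K_a γ z = 2c√K_a, so z_c = 2c/(γ√K_a) = 2×478/(108.1×0.6068) = 14.57 ft.

14.6 ft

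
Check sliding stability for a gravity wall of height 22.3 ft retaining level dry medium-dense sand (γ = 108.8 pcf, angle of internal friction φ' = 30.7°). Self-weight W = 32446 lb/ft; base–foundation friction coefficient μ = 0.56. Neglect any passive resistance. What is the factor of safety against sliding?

2.07

K_a = tan²(45° − 30.7°/2) = 0.3240.
P_a = ½K_aγH² = 0.5×0.3240×108.8×22.3² = 8766 lb/ft, acting at H/3 = 7.433 ft above the base.
FS_sliding = μW / P_a = 0.56×32446 / 8766 = 2.073.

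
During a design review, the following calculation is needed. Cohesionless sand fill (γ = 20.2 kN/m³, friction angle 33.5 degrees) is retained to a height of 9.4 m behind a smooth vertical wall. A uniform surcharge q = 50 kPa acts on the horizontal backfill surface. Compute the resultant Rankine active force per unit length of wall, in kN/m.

K_a = tan²(45° − φ/2) = 0.2887.
Soil triangle: ½ K_a γ H² = 0.5×0.2887×20.2×9.4² = 257.7 kN/m.
Surcharge rectangle: K_a q H = 0.2887×50×9.4 = 135.7 kN/m.
Total = 257.7 + 135.7 = 393.4 kN/m.

393 kN/m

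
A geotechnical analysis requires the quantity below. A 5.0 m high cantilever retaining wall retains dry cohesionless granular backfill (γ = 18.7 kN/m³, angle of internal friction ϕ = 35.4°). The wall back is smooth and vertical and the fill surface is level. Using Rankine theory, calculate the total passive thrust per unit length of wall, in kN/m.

K_p = tan²(45° + φ/2) = 3.754.
P_p = ½ K_p γ H² = 0.5 × 3.754 × 18.7 × 5.0² = 877.4 kN/m.

877 kN/m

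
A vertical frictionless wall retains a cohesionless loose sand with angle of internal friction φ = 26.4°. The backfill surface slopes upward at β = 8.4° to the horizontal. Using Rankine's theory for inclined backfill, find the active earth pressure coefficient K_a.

K_a = cos β · (cos β − √(cos²β − cos²φ)) / (cos β + √(cos²β − cos²φ)).
cos β = 0.9893, cos φ = 0.8957, √(cos²β − cos²φ) = 0.4200.
K_a = 0.9893 × (0.9893 − 0.4200)/(0.9893 + 0.4200) = 0.3997.

0.400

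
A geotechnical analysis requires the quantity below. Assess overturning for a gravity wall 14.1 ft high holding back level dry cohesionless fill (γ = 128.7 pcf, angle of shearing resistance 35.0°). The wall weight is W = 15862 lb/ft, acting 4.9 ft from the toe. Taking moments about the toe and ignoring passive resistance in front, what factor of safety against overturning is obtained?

K_a = tan²(45° − 35.0°/2) = 0.2710.
P_a = ½K_aγH² = 0.5×0.2710×128.7×14.1² = 3467 lb/ft, acting at H/3 = 4.700 ft above the base.
Overturning moment M_o = P_a × H/3 = 3467 × 4.700 = 16290.
Resisting moment M_r = W × 4.9 = 15862 × 4.9 = 77720.
FS_overturning = M_r/M_o = 77720/16290 = 4.770.

4.77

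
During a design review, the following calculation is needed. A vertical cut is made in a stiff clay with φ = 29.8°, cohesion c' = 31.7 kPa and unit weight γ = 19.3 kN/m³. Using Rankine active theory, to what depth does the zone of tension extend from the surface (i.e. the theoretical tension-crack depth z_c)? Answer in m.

K_a = tan²(45° − 29.8°/2) = 0.3360; √K_a = 0.5797.
The active pressure is zero where K_a γ z = 2c√K_a, so z_c = 2c/(γ√K_a) = 2×31.7/(19.3×0.5797) = 5.667 m.

5.67 m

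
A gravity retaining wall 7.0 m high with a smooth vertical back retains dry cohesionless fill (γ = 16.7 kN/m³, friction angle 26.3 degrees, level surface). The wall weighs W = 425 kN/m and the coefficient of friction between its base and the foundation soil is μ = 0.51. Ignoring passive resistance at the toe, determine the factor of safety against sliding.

1.37

K_a = tan²(45° − 26.3°/2) = 0.3859.
P_a = ½K_aγH² = 0.5×0.3859×16.7×7.0² = 157.9 kN/m, acting at H/3 = 2.333 m above the base.
FS_sliding = μW / P_a = 0.51×425 / 157.9 = 1.373.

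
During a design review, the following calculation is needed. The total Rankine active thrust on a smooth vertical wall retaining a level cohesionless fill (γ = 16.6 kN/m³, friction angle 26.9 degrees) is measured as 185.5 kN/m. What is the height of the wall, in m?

K_a = 0.3770. P_a = ½ K_a γ H² ⇒ H = √(2P_a/(K_a γ)).
H = √(2×185.5/(0.3770×16.6)) = 7.700 m.

7.70 m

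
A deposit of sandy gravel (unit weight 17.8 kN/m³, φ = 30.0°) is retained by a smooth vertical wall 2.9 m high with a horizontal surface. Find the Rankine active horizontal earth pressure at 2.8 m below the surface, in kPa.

16.6 kPa

K_a = (1 − sin φ)/(1 + sin φ) = 0.3333.
σ_h = K_a γ z = 0.3333 × 17.8 × 2.8 = 16.61 kPa.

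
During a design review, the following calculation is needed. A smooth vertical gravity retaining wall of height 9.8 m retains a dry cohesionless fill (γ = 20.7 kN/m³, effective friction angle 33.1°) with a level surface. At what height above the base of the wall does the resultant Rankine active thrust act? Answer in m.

3.27 m

K_a = 0.2936.
The pressure distribution is triangular, so the resultant acts at H/3 above the base = 9.8/3 = 3.267 m.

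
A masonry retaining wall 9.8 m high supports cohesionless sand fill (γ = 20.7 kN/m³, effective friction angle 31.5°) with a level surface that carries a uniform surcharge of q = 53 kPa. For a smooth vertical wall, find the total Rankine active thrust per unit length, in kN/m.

K_a = tan²(45° − φ/2) = 0.3136.
Soil triangle: ½ K_a γ H² = 0.5×0.3136×20.7×9.8² = 311.8 kN/m.
Surcharge rectangle: K_a q H = 0.3136×53×9.8 = 162.9 kN/m.
Total = 311.8 + 162.9 = 474.7 kN/m.

475 kN/m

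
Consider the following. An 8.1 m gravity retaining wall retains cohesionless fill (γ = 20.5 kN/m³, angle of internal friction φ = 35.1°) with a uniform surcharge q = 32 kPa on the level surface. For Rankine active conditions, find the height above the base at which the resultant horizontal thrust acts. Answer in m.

3.08 m

K_a = 0.2698.
Triangular part P₁ = ½K_aγH² = 181.5 at H/3 = 2.700 m; rectangular part P₂ = K_a q H = 69.94 at H/2 = 4.050 m.
ȳ = (P₁·2.700 + P₂·4.050)/(P₁+P₂) = 3.076 m.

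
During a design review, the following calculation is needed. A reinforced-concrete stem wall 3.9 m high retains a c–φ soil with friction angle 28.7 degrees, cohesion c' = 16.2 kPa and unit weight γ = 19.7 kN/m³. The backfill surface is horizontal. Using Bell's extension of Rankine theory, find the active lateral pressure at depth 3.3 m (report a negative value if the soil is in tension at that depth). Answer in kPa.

3.63 kPa

K_a = (1 − sin φ)/(1 + sin φ) = 0.3511.
σ_a = K_a γ z − 2c√K_a = 0.3511×19.7×3.3 − 2×16.2×0.5926 = 3.629 kPa.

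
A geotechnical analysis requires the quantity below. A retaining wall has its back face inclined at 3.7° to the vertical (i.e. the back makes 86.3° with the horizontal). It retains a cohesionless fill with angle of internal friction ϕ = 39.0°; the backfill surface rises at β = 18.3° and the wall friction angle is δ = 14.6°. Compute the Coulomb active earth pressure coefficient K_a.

0.291

K_a = sin²(α+φ) / [sin²α · sin(α−δ) · (1 + √{sin(φ+δ)sin(φ−β) / (sin(α−δ)sin(α+β))})²].
With α = 86.3°, φ = 39.0°, δ = 14.6°, β = 18.3°: K_a = 0.2908.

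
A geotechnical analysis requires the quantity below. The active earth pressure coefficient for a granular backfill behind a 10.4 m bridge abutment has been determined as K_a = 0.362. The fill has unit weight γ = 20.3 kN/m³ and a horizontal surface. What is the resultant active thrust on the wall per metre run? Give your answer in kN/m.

397 kN/m

P = ½ K_a γ H² = 0.5 × 0.362 × 20.3 × 10.4² = 397.4 kN/m.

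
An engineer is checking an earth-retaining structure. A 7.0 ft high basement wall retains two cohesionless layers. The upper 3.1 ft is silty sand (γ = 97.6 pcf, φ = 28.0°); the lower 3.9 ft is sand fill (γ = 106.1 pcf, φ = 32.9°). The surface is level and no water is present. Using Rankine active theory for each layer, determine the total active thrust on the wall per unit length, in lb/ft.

757 lb/ft

K_a1 = tan²(45°−28.0°/2) = 0.3610; K_a2 = tan²(45°−32.9°/2) = 0.2960.
Layer 1: σ at base = K_a1 γ₁ h₁ = 109.2 psf; P₁ = ½×109.2×3.1 = 169.3.
Layer 2: σ_v at top = γ₁h₁ = 302.6; σ_h top = K_a2×302.6 = 89.57; σ_h base = K_a2×(302.6+106.1×3.9) = 212.1.
P₂ = ½(89.57+212.1)×3.9 = 588.2. Total P_a = 169.3+588.2 = 757.5 lb/ft.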